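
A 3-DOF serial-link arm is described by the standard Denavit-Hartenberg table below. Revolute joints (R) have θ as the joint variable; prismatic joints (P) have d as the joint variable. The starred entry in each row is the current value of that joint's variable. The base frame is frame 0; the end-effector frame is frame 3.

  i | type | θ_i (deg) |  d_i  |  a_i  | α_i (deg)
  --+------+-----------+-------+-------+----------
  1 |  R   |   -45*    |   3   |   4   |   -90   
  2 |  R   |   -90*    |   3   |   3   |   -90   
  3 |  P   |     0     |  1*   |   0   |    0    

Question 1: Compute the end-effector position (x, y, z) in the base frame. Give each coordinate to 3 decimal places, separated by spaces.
5.657 -1.414 6.000

after link 1: o_1 = (2.8284, -2.8284, 3.0000)
after link 2: o_2 = (4.9497, -0.7071, 6.0000)
after link 3: o_3 = (5.6569, -1.4142, 6.0000)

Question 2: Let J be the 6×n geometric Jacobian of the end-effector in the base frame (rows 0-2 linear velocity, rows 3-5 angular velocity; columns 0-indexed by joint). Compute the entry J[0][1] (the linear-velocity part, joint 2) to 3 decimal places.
2.121

axis z_1 = (0.7071,0.7071,0.0000); lever o_n−o_1 = (2.8284,1.4142,3.0000)
cross product → J_v[:, 1] = (2.1213,-2.1213,-1.0000)
J_ω[:, 1] = z_1
entry J[0][1] = 2.1213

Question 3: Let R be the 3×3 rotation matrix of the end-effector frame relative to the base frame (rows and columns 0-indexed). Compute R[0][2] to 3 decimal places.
End-effector z-axis (col 2 of R) = (0.7071,-0.7071,-0.0000)
R[0][2] = 0.7071

0.707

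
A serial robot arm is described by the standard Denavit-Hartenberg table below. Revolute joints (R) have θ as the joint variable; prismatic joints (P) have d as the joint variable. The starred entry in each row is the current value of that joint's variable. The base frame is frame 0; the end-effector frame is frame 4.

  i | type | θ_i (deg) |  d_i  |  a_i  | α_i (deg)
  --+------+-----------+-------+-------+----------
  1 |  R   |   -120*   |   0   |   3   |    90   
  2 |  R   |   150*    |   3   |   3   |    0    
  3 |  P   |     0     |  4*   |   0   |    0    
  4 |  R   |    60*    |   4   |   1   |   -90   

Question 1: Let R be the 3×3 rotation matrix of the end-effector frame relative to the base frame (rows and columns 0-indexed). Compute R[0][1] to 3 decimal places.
End-effector y-axis (col 1 of R) = (0.8660,-0.5000,-0.0000)
R[0][1] = 0.8660

0.866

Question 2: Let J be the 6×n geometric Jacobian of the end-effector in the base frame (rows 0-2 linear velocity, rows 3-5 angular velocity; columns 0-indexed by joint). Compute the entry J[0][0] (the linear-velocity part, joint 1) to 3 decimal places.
-5.902

axis z_0 = ẑ; lever o_n−o_0 = (-9.2942,5.9019,1.0000)
cross product → J_v[:, 0] = (-5.9019,-9.2942,0.0000)
J_ω[:, 0] = z_0
entry J[0][0] = -5.9019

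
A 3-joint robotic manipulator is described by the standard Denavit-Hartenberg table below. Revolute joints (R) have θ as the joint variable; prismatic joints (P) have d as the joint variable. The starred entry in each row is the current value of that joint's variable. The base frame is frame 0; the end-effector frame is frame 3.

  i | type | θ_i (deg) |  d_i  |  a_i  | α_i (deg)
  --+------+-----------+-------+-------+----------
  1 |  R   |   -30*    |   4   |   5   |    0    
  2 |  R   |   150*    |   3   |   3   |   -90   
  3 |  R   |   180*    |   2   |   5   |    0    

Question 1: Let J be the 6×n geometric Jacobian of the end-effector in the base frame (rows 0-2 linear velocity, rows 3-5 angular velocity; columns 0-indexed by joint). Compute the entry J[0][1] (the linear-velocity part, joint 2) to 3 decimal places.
2.732

axis z_1 = (0.0000,0.0000,1.0000); lever o_n−o_1 = (-0.7321,-2.7321,3.0000)
cross product → J_v[:, 1] = (2.7321,-0.7321,0.0000)
J_ω[:, 1] = z_1
entry J[0][1] = 2.7321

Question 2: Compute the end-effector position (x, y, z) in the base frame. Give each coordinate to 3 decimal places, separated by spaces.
3.598 -5.232 7.000

after link 1: o_1 = (4.3301, -2.5000, 4.0000)
after link 2: o_2 = (2.8301, 0.0981, 7.0000)
after link 3: o_3 = (3.5981, -5.2321, 7.0000)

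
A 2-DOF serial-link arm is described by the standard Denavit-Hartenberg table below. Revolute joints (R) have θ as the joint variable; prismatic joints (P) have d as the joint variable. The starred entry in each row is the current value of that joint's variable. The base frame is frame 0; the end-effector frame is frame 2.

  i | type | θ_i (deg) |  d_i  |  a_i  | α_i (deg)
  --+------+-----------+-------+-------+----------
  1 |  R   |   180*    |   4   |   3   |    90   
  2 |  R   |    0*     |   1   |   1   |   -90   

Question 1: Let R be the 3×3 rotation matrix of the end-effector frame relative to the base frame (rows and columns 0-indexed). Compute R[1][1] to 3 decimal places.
-1.000

End-effector y-axis (col 1 of R) = (-0.0000,-1.0000,0.0000)
R[1][1] = -1.0000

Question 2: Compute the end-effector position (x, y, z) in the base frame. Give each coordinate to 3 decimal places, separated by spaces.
after link 1: o_1 = (-3.0000, 0.0000, 4.0000)
after link 2: o_2 = (-4.0000, 1.0000, 4.0000)

-4.000 1.000 4.000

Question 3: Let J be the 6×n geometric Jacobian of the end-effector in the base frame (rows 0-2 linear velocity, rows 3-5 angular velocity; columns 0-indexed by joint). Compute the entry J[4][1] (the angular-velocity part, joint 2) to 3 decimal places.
axis z_1 = (0.0000,1.0000,0.0000); lever o_n−o_1 = (-1.0000,1.0000,0.0000)
cross product → J_v[:, 1] = (-0.0000,-0.0000,1.0000)
J_ω[:, 1] = z_1
entry J[4][1] = 1.0000

1.000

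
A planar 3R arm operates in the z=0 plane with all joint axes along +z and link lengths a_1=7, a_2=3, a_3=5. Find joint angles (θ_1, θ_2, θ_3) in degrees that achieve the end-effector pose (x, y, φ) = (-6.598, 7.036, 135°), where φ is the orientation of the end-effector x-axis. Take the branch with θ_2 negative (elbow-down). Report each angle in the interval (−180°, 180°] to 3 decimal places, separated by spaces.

wrist centre = target − a_3·(cos φ, sin φ) = (-3.0625, 3.5005)
cos θ_2 = (21.6320−7²−3²)/(2·7·3) = -0.8659; θ_2 = -149.9863° (elbow-down)
β = atan2(3.5005,-3.0625) = 131.1818°; ψ = atan2(-1.5006,4.4023) = -18.8229°
θ_1 = β − ψ = 150.0047°
θ_3 = φ − θ_1 − θ_2 = 134.9816° (wrapped to (-180°,180°])

150.005 -149.986 134.982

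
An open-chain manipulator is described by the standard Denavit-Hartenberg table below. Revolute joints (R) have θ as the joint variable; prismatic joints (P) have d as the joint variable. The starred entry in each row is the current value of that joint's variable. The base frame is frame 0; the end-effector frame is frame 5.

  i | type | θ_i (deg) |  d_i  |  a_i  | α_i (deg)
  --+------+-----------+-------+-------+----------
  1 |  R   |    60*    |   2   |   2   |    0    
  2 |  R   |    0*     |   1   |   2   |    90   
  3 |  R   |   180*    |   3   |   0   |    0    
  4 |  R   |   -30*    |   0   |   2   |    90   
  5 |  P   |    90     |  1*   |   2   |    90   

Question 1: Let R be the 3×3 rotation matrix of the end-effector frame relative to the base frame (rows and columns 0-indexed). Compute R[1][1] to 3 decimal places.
0.433

End-effector y-axis (col 1 of R) = (0.2500,0.4330,0.8660)
R[1][1] = 0.4330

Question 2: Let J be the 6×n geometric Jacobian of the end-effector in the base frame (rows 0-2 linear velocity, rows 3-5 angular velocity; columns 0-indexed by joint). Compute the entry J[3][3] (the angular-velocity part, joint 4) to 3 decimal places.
axis z_3 = (0.8660,-0.5000,0.0000); lever o_n−o_3 = (1.1160,-2.0670,1.8660)
cross product → J_v[:, 3] = (-0.9330,-1.6160,-1.2321)
J_ω[:, 3] = z_3
entry J[3][3] = 0.8660

0.866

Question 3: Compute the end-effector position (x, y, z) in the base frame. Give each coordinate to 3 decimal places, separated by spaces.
5.714 -0.103 4.866

after link 1: o_1 = (1.0000, 1.7321, 2.0000)
after link 2: o_2 = (2.0000, 3.4641, 3.0000)
after link 3: o_3 = (4.5981, 1.9641, 3.0000)
after link 4: o_4 = (3.7321, 0.4641, 4.0000)
after link 5: o_5 = (5.7141, -0.1029, 4.8660)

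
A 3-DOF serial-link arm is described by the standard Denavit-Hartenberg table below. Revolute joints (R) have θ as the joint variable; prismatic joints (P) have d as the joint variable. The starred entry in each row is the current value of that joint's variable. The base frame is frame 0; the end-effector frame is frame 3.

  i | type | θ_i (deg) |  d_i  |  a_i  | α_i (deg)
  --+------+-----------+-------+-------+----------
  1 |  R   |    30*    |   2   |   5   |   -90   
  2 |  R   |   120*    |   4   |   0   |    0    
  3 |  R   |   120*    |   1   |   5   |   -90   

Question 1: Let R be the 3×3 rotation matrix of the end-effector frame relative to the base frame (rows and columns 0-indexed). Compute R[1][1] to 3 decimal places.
End-effector y-axis (col 1 of R) = (0.5000,-0.8660,-0.0000)
R[1][1] = -0.8660

-0.866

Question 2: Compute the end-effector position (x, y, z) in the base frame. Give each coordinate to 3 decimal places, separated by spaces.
after link 1: o_1 = (4.3301, 2.5000, 2.0000)
after link 2: o_2 = (2.3301, 5.9641, 2.0000)
after link 3: o_3 = (-0.3349, 5.5801, 6.3301)

-0.335 5.580 6.330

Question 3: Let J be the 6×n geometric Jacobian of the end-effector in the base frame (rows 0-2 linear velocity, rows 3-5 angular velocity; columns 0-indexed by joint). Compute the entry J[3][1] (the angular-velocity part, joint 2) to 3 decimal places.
axis z_1 = (-0.5000,0.8660,0.0000); lever o_n−o_1 = (-4.6651,3.0801,4.3301)
cross product → J_v[:, 1] = (3.7500,2.1651,2.5000)
J_ω[:, 1] = z_1
entry J[3][1] = -0.5000

-0.500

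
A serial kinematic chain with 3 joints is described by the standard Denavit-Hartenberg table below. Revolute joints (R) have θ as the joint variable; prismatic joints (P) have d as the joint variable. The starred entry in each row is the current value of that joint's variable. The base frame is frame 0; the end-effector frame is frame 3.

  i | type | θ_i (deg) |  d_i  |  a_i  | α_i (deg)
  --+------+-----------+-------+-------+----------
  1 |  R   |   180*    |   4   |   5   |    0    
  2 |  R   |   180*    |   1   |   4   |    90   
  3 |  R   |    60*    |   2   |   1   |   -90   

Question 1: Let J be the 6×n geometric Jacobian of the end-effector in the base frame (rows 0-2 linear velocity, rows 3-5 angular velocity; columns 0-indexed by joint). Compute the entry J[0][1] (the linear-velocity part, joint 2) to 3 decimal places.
2.000

axis z_1 = (0.0000,0.0000,1.0000); lever o_n−o_1 = (4.5000,-2.0000,1.8660)
cross product → J_v[:, 1] = (2.0000,4.5000,-0.0000)
J_ω[:, 1] = z_1
entry J[0][1] = 2.0000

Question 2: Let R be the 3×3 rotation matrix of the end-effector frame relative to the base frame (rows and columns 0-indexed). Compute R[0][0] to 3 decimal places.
0.500

End-effector x-axis (col 0 of R) = (0.5000,-0.0000,0.8660)
R[0][0] = 0.5000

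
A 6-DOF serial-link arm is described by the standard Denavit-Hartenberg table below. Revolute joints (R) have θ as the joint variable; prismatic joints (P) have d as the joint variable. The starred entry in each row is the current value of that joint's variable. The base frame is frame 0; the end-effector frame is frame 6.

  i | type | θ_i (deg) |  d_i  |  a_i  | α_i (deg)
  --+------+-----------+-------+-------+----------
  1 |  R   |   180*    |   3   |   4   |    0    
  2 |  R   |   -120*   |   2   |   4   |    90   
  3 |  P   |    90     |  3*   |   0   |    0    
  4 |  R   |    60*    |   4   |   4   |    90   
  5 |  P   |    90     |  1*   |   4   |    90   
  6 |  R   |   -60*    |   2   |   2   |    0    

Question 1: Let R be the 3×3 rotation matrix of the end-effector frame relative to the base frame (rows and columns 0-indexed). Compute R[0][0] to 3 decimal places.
End-effector x-axis (col 0 of R) = (0.2165,-0.6250,-0.7500)
R[0][0] = 0.2165

0.217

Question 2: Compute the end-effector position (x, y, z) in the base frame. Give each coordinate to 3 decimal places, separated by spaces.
after link 1: o_1 = (-4.0000, 0.0000, 3.0000)
after link 2: o_2 = (-2.0000, 3.4641, 5.0000)
after link 3: o_3 = (0.5981, 1.9641, 5.0000)
after link 4: o_4 = (2.3301, -3.0359, 7.0000)
after link 5: o_5 = (6.0442, -4.6029, 7.8660)
after link 6: o_6 = (5.6112, -7.3529, 7.3660)

5.611 -7.353 7.366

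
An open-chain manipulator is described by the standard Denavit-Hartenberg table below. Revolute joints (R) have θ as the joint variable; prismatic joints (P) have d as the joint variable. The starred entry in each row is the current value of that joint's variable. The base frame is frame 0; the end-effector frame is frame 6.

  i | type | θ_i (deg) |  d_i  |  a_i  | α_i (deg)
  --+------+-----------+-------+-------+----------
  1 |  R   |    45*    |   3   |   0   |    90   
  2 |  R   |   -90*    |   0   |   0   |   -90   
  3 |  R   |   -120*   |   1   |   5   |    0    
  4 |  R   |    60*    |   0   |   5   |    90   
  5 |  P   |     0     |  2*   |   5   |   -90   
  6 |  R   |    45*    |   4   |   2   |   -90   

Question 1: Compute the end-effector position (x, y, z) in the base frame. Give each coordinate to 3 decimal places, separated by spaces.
13.794 -6.723 0.300

after link 1: o_1 = (0.0000, 0.0000, 3.0000)
after link 2: o_2 = (0.0000, 0.0000, 3.0000)
after link 3: o_3 = (3.7690, -2.3548, 5.5000)
after link 4: o_4 = (6.8308, -5.4166, 3.0000)
after link 5: o_5 = (10.5998, -9.1856, 2.2321)
after link 6: o_6 = (13.7943, -6.7232, 0.3002)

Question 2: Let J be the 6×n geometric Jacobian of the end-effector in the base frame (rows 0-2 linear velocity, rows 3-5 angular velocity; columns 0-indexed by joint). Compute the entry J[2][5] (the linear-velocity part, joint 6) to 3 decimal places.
-0.518

axis z_5 = (0.7071,0.7071,0.0000); lever o_n−o_5 = (3.1945,2.4624,-1.9319)
cross product → J_v[:, 5] = (-1.3660,1.3660,-0.5176)
J_ω[:, 5] = z_5
entry J[2][5] = -0.5176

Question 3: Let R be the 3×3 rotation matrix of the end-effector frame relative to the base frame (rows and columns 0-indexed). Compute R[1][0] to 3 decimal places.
-0.183

End-effector x-axis (col 0 of R) = (0.1830,-0.1830,-0.9659)
R[1][0] = -0.1830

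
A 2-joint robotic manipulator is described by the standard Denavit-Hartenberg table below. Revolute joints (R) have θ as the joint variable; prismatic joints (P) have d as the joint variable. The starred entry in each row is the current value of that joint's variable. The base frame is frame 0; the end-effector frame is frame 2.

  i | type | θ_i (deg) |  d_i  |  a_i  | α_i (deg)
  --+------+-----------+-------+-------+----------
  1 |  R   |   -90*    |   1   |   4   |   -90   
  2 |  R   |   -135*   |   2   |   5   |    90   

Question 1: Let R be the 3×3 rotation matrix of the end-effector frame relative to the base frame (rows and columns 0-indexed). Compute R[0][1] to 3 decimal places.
1.000

End-effector y-axis (col 1 of R) = (1.0000,0.0000,0.0000)
R[0][1] = 1.0000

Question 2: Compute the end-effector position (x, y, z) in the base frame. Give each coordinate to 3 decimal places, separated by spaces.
after link 1: o_1 = (0.0000, -4.0000, 1.0000)
after link 2: o_2 = (2.0000, -0.4645, 4.5355)

2.000 -0.464 4.536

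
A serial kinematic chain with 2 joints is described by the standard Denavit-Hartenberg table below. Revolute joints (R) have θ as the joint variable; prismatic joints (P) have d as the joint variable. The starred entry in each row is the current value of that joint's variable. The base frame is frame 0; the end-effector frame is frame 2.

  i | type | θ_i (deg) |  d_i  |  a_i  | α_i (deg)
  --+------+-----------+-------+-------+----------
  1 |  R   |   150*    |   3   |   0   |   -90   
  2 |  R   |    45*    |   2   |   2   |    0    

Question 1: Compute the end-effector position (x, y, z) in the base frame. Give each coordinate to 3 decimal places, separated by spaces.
after link 1: o_1 = (0.0000, 0.0000, 3.0000)
after link 2: o_2 = (-2.2247, -1.0249, 1.5858)

-2.225 -1.025 1.586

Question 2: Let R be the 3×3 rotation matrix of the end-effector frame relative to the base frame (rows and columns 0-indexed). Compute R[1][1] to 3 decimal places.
-0.354

End-effector y-axis (col 1 of R) = (0.6124,-0.3536,-0.7071)
R[1][1] = -0.3536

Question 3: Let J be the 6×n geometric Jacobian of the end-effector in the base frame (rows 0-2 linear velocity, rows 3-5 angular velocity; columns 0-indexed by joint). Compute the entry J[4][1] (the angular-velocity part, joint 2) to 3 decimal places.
-0.866

axis z_1 = (-0.5000,-0.8660,0.0000); lever o_n−o_1 = (-2.2247,-1.0249,-1.4142)
cross product → J_v[:, 1] = (1.2247,-0.7071,-1.4142)
J_ω[:, 1] = z_1
entry J[4][1] = -0.8660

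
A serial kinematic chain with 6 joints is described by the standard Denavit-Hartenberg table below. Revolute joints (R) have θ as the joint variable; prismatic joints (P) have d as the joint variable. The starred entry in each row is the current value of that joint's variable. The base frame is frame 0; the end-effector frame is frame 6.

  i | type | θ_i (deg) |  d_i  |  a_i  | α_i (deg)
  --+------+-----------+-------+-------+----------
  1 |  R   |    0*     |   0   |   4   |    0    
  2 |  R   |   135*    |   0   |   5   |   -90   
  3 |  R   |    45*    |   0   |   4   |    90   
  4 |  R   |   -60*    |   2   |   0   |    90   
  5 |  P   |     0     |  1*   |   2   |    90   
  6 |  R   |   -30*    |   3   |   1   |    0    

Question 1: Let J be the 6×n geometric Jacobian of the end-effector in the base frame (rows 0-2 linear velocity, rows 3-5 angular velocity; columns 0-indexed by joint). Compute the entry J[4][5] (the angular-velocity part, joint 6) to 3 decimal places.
axis z_5 = (0.5000,-0.5000,-0.7071); lever o_n−o_5 = (1.4205,-0.7134,-2.7337)
cross product → J_v[:, 5] = (0.8624,0.3624,0.3536)
J_ω[:, 5] = z_5
entry J[4][5] = -0.5000

-0.500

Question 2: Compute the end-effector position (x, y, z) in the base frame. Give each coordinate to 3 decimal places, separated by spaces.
0.396 7.467 -4.243

after link 1: o_1 = (4.0000, 0.0000, 0.0000)
after link 2: o_2 = (0.4645, 3.5355, 0.0000)
after link 3: o_3 = (-1.5355, 5.5355, -2.8284)
after link 4: o_4 = (-2.5355, 6.5355, -1.4142)
after link 5: o_5 = (-1.0242, 8.1808, -1.5089)
after link 6: o_6 = (0.3963, 7.4674, -4.2426)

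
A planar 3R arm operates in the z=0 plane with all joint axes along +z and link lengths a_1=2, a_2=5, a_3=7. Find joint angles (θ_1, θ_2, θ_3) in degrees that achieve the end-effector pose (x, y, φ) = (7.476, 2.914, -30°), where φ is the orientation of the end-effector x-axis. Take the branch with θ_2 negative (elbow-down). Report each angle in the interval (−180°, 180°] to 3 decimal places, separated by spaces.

110.147 -45.016 -95.132

wrist centre = target − a_3·(cos φ, sin φ) = (1.4138, 6.4140)
cos θ_2 = (43.1383−2²−5²)/(2·2·5) = 0.7069; θ_2 = -45.0156° (elbow-down)
β = atan2(6.4140,1.4138) = 77.5692°; ψ = atan2(-3.5365,5.5346) = -32.5779°
θ_1 = β − ψ = 110.1471°
θ_3 = φ − θ_1 − θ_2 = -95.1315° (wrapped to (-180°,180°])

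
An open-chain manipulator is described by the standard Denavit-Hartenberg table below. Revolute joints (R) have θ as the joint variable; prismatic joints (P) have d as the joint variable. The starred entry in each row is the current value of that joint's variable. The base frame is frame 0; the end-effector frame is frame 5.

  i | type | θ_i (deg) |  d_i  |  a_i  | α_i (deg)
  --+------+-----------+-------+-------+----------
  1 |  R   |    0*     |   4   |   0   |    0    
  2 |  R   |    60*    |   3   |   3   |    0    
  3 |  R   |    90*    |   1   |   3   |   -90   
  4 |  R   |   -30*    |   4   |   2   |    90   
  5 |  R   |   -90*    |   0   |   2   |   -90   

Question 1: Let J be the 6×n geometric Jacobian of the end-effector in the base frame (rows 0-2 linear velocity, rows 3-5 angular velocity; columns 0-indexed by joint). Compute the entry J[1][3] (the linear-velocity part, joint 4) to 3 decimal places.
axis z_3 = (-0.5000,-0.8660,0.0000); lever o_n−o_3 = (-2.5000,-0.8660,1.0000)
cross product → J_v[:, 3] = (-0.8660,0.5000,-1.7321)
J_ω[:, 3] = z_3
entry J[1][3] = 0.5000

0.500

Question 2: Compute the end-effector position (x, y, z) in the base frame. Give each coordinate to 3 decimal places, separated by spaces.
after link 1: o_1 = (0.0000, 0.0000, 4.0000)
after link 2: o_2 = (1.5000, 2.5981, 7.0000)
after link 3: o_3 = (-1.0981, 4.0981, 8.0000)
after link 4: o_4 = (-4.5981, 1.5000, 9.0000)
after link 5: o_5 = (-3.5981, 3.2321, 9.0000)

-3.598 3.232 9.000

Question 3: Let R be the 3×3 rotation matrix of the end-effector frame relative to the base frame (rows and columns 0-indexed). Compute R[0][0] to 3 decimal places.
End-effector x-axis (col 0 of R) = (0.5000,0.8660,0.0000)
R[0][0] = 0.5000

0.500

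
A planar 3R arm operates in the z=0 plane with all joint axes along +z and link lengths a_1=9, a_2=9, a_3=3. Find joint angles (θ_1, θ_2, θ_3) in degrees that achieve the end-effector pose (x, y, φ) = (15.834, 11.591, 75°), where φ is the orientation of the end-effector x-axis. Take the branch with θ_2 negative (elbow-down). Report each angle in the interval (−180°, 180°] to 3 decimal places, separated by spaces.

44.997 -29.996 59.999

wrist centre = target − a_3·(cos φ, sin φ) = (15.0575, 8.6932)
cos θ_2 = (302.3017−9²−9²)/(2·9·9) = 0.8661; θ_2 = -29.9960° (elbow-down)
β = atan2(8.6932,15.0575) = 29.9993°; ψ = atan2(-4.4995,16.7945) = -14.9980°
θ_1 = β − ψ = 44.9973°
θ_3 = φ − θ_1 − θ_2 = 59.9987° (wrapped to (-180°,180°])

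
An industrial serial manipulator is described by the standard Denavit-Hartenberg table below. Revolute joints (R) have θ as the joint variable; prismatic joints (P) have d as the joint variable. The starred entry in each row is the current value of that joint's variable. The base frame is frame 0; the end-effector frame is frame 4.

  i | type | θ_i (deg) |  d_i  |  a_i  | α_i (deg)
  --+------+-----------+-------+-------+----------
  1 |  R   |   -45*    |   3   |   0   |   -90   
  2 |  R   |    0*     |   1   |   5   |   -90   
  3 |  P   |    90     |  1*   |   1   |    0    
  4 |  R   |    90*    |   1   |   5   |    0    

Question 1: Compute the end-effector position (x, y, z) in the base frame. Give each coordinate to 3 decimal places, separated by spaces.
after link 1: o_1 = (0.0000, 0.0000, 3.0000)
after link 2: o_2 = (4.2426, -2.8284, 3.0000)
after link 3: o_3 = (3.5355, -3.5355, 2.0000)
after link 4: o_4 = (0.0000, -0.0000, 1.0000)

0.000 -0.000 1.000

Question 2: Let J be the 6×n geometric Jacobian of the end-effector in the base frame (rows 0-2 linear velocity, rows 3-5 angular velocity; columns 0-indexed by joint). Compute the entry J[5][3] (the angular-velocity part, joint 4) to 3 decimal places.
-1.000

axis z_3 = (0.0000,0.0000,-1.0000); lever o_n−o_3 = (-3.5355,3.5355,-1.0000)
cross product → J_v[:, 3] = (3.5355,3.5355,0.0000)
J_ω[:, 3] = z_3
entry J[5][3] = -1.0000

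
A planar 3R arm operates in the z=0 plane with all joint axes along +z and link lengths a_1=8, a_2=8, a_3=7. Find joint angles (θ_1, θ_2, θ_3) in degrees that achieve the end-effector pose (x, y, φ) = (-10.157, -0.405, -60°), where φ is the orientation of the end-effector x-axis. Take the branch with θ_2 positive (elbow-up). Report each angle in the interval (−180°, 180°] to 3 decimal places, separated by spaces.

wrist centre = target − a_3·(cos φ, sin φ) = (-13.6570, 5.6572)
cos θ_2 = (218.5173−8²−8²)/(2·8·8) = 0.7072; θ_2 = 44.9952° (elbow-up)
β = atan2(5.6572,-13.6570) = 157.4991°; ψ = atan2(5.6564,13.6573) = 22.4976°
θ_1 = β − ψ = 135.0015°
θ_3 = φ − θ_1 − θ_2 = 120.0034° (wrapped to (-180°,180°])

135.001 44.995 120.003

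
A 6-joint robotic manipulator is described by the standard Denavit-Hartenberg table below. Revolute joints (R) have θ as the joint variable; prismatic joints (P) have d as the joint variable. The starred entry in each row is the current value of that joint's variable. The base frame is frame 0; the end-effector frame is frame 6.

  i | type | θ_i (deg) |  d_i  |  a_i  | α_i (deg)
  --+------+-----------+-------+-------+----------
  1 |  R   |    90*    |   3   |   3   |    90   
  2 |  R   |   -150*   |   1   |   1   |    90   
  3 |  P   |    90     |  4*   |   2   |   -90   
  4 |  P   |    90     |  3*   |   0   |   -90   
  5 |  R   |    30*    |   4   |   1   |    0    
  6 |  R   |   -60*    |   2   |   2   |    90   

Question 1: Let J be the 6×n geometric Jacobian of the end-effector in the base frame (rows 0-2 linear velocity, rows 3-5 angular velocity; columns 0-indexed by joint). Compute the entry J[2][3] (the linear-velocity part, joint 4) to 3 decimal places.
0.500

prismatic axis z_3 = (0.0000,0.8660,0.5000)
J_v[:, 3] = z_3; J_ω[:, 3] = (0,0,0)
entry J[2][3] = 0.5000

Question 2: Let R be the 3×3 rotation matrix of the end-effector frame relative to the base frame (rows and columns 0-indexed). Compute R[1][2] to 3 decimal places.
0.500

End-effector z-axis (col 2 of R) = (0.0000,0.5000,0.8660)
R[1][2] = 0.5000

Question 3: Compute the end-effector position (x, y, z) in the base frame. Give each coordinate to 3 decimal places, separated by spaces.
-3.000 4.464 5.464

after link 1: o_1 = (0.0000, 3.0000, 3.0000)
after link 2: o_2 = (1.0000, 2.1340, 2.5000)
after link 3: o_3 = (3.0000, 0.1340, 5.9641)
after link 4: o_4 = (3.0000, 2.7321, 7.4641)
after link 5: o_5 = (-1.0000, 2.7321, 6.4641)
after link 6: o_6 = (-3.0000, 4.4641, 5.4641)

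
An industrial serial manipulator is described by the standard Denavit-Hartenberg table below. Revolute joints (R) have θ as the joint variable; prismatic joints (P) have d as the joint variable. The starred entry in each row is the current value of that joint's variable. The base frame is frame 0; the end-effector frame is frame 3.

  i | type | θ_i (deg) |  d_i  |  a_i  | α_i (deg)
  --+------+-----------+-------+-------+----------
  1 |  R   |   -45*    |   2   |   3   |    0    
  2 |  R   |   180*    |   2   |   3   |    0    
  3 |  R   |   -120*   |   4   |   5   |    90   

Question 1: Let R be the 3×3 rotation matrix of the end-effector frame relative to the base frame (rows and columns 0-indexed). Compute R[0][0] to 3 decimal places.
0.966

End-effector x-axis (col 0 of R) = (0.9659,0.2588,0.0000)
R[0][0] = 0.9659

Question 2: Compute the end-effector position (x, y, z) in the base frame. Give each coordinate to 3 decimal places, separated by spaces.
after link 1: o_1 = (2.1213, -2.1213, 2.0000)
after link 2: o_2 = (0.0000, 0.0000, 4.0000)
after link 3: o_3 = (4.8296, 1.2941, 8.0000)

4.830 1.294 8.000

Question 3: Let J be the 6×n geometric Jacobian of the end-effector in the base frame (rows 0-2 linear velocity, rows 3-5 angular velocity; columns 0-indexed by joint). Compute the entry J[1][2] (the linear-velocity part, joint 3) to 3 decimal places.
4.830

axis z_2 = (0.0000,0.0000,1.0000); lever o_n−o_2 = (4.8296,1.2941,4.0000)
cross product → J_v[:, 2] = (-1.2941,4.8296,0.0000)
J_ω[:, 2] = z_2
entry J[1][2] = 4.8296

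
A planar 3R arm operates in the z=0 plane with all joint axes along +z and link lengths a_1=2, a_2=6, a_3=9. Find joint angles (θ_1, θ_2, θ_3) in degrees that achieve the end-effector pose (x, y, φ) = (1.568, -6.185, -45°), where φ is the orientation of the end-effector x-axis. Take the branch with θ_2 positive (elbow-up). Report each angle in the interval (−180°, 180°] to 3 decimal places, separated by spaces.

60.018 134.987 119.995

wrist centre = target − a_3·(cos φ, sin φ) = (-4.7960, 0.1790)
cos θ_2 = (23.0333−2²−6²)/(2·2·6) = -0.7069; θ_2 = 134.9871° (elbow-up)
β = atan2(0.1790,-4.7960) = 177.8630°; ψ = atan2(4.2436,-2.2417) = 117.8453°
θ_1 = β − ψ = 60.0177°
θ_3 = φ − θ_1 − θ_2 = 119.9952° (wrapped to (-180°,180°])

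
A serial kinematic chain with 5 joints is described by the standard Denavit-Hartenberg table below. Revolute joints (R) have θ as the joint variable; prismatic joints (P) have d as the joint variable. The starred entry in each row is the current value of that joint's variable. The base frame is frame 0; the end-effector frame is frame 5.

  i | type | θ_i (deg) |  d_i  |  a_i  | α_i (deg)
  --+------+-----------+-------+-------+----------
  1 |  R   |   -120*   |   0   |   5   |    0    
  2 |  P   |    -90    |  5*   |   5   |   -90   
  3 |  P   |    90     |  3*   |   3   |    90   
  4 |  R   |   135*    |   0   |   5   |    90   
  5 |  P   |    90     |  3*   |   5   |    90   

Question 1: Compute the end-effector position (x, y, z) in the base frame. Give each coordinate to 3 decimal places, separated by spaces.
-15.489 -6.827 3.414

after link 1: o_1 = (-2.5000, -4.3301, 0.0000)
after link 2: o_2 = (-6.8301, -1.8301, 5.0000)
after link 3: o_3 = (-8.3301, -4.4282, 2.0000)
after link 4: o_4 = (-10.0979, -7.4901, 5.5355)
after link 5: o_5 = (-15.4887, -6.8272, 3.4142)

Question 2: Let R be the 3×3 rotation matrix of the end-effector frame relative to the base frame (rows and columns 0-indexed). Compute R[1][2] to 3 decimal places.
End-effector z-axis (col 2 of R) = (-0.3536,-0.6124,0.7071)
R[1][2] = -0.6124

-0.612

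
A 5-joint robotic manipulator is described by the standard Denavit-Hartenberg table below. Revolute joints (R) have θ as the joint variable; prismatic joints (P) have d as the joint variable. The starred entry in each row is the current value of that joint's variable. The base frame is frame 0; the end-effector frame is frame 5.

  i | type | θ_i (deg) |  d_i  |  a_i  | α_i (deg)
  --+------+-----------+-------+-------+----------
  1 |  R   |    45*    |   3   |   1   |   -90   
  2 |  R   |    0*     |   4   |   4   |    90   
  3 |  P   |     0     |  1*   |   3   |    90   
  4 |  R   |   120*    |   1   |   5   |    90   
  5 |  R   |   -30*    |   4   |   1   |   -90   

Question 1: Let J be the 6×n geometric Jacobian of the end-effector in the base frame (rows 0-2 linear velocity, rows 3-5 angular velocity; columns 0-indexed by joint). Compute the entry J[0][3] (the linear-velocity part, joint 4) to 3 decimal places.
-5.006

axis z_3 = (0.7071,-0.7071,0.0000); lever o_n−o_3 = (0.7291,0.0220,7.0801)
cross product → J_v[:, 3] = (-5.0064,-5.0064,0.5311)
J_ω[:, 3] = z_3
entry J[0][3] = -5.0064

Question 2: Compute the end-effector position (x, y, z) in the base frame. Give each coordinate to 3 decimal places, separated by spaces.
3.558 8.507 11.080

after link 1: o_1 = (0.7071, 0.7071, 3.0000)
after link 2: o_2 = (0.7071, 6.3640, 3.0000)
after link 3: o_3 = (2.8284, 8.4853, 4.0000)
after link 4: o_4 = (1.7678, 6.0104, 8.3301)
after link 5: o_5 = (3.5575, 8.5073, 11.0801)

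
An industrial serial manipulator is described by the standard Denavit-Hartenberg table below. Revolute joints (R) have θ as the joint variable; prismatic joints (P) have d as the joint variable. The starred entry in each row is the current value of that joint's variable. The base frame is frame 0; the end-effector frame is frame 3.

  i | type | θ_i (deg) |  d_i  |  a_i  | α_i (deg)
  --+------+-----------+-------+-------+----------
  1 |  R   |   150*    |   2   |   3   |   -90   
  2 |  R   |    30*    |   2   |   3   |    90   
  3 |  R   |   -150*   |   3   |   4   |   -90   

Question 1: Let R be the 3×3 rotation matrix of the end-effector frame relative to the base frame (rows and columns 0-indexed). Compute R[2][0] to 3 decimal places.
End-effector x-axis (col 0 of R) = (0.8995,0.0580,0.4330)
R[2][0] = 0.4330

0.433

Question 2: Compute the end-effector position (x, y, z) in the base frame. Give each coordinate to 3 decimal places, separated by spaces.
after link 1: o_1 = (-2.5981, 1.5000, 2.0000)
after link 2: o_2 = (-5.8481, 1.0670, 0.5000)
after link 3: o_3 = (-3.5490, 2.0490, 4.8301)

-3.549 2.049 4.830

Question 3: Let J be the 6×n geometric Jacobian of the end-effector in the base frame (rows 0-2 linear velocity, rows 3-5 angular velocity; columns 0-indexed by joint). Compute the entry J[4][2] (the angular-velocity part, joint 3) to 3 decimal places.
0.250

axis z_2 = (-0.4330,0.2500,0.8660); lever o_n−o_2 = (2.2990,0.9821,4.3301)
cross product → J_v[:, 2] = (0.2321,3.8660,-1.0000)
J_ω[:, 2] = z_2
entry J[4][2] = 0.2500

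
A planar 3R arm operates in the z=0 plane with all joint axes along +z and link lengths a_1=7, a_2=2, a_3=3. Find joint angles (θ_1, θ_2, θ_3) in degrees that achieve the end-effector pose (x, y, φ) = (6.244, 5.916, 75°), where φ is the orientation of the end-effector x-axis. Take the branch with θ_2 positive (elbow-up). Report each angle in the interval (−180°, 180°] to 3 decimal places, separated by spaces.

12.797 119.991 -57.788

wrist centre = target − a_3·(cos φ, sin φ) = (5.4675, 3.0182)
cos θ_2 = (39.0037−7²−2²)/(2·7·2) = -0.4999; θ_2 = 119.9913° (elbow-up)
β = atan2(3.0182,5.4675) = 28.8998°; ψ = atan2(1.7322,6.0003) = 16.1028°
θ_1 = β − ψ = 12.7970°
θ_3 = φ − θ_1 − θ_2 = -57.7883° (wrapped to (-180°,180°])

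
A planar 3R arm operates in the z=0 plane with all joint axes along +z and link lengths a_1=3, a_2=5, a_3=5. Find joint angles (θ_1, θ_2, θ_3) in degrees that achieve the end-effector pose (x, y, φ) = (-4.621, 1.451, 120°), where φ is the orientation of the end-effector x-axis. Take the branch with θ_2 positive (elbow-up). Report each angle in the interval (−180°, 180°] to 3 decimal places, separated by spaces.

135.012 134.997 -150.009

wrist centre = target − a_3·(cos φ, sin φ) = (-2.1210, -2.8791)
cos θ_2 = (12.7880−3²−5²)/(2·3·5) = -0.7071; θ_2 = 134.9967° (elbow-up)
β = atan2(-2.8791,-2.1210) = -126.3784°; ψ = atan2(3.5357,-0.5353) = 98.6095°
θ_1 = β − ψ = -224.9879°
θ_3 = φ − θ_1 − θ_2 = -150.0088° (wrapped to (-180°,180°])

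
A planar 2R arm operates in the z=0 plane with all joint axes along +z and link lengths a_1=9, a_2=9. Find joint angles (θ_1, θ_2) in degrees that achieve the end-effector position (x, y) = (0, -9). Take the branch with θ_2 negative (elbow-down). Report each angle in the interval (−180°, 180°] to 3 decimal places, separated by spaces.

cos θ_2 = (81.0000−9²−9²)/(2·9·9) = -0.5000; θ_2 = -120.0000° (elbow-down)
β = atan2(-9.0000,0.0000) = -90.0000°; ψ = atan2(-7.7942,4.5000) = -60.0000°
θ_1 = β − ψ = -30.0000°

-30.000 -120.000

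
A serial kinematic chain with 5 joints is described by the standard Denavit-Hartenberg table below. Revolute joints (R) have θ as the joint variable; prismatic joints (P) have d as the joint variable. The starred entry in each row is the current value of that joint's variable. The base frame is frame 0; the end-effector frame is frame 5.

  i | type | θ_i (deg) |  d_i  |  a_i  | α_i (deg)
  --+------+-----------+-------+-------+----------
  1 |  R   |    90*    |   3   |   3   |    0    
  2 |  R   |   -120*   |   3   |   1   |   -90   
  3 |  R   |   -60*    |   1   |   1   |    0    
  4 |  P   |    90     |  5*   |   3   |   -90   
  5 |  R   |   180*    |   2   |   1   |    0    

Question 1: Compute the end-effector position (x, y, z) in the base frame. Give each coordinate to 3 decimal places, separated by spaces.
4.933 7.080 4.134

after link 1: o_1 = (0.0000, 3.0000, 3.0000)
after link 2: o_2 = (0.8660, 2.5000, 6.0000)
after link 3: o_3 = (1.7990, 3.1160, 6.8660)
after link 4: o_4 = (6.5490, 6.1471, 5.3660)
after link 5: o_5 = (4.9330, 7.0801, 4.1340)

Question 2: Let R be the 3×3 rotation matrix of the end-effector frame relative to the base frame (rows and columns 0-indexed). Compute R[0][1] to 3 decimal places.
End-effector y-axis (col 1 of R) = (0.5000,0.8660,0.0000)
R[0][1] = 0.5000

0.500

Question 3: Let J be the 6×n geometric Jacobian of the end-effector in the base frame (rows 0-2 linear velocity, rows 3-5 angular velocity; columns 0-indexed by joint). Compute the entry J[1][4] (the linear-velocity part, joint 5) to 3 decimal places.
0.866

axis z_4 = (-0.4330,0.2500,-0.8660); lever o_n−o_4 = (-1.6160,0.9330,-1.2321)
cross product → J_v[:, 4] = (0.5000,0.8660,0.0000)
J_ω[:, 4] = z_4
entry J[1][4] = 0.8660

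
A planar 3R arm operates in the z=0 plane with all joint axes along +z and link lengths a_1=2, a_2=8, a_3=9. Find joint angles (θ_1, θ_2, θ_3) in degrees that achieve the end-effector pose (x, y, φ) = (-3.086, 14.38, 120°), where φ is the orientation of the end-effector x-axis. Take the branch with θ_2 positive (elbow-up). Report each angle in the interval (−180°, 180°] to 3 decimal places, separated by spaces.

-45.001 135.002 29.999

wrist centre = target − a_3·(cos φ, sin φ) = (1.4140, 6.5858)
cos θ_2 = (45.3718−2²−8²)/(2·2·8) = -0.7071; θ_2 = 135.0020° (elbow-up)
β = atan2(6.5858,1.4140) = 77.8823°; ψ = atan2(5.6567,-3.6571) = 122.8829°
θ_1 = β − ψ = -45.0006°
θ_3 = φ − θ_1 − θ_2 = 29.9986° (wrapped to (-180°,180°])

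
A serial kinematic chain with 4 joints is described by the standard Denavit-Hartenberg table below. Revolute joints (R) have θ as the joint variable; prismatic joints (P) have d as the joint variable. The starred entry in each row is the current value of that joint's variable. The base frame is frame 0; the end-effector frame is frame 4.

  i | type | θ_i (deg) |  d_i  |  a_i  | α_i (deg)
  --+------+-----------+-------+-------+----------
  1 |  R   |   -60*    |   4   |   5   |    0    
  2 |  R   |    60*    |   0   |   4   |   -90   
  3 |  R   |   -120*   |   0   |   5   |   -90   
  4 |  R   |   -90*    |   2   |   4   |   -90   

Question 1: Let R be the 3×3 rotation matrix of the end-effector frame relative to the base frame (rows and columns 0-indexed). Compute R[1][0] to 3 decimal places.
End-effector x-axis (col 0 of R) = (-0.0000,1.0000,0.0000)
R[1][0] = 1.0000

1.000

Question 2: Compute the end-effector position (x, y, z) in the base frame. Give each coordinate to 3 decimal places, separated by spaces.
after link 1: o_1 = (2.5000, -4.3301, 4.0000)
after link 2: o_2 = (6.5000, -4.3301, 4.0000)
after link 3: o_3 = (4.0000, -4.3301, 8.3301)
after link 4: o_4 = (5.7321, -0.3301, 9.3301)

5.732 -0.330 9.330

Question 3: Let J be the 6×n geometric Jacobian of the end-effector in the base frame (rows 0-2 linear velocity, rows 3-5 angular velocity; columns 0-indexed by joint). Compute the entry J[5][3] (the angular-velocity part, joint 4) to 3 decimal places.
0.500

axis z_3 = (0.8660,0.0000,0.5000); lever o_n−o_3 = (1.7321,4.0000,1.0000)
cross product → J_v[:, 3] = (-2.0000,-0.0000,3.4641)
J_ω[:, 3] = z_3
entry J[5][3] = 0.5000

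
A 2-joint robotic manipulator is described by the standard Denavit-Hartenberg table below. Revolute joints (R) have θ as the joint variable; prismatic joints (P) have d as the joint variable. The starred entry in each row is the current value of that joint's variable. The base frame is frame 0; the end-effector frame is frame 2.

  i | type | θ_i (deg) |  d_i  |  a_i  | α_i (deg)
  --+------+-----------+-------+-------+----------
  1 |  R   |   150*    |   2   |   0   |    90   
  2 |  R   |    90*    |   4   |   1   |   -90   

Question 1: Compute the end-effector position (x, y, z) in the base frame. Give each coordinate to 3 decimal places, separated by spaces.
2.000 3.464 3.000

after link 1: o_1 = (0.0000, 0.0000, 2.0000)
after link 2: o_2 = (2.0000, 3.4641, 3.0000)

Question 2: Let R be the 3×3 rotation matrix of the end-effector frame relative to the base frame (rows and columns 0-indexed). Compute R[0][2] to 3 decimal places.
End-effector z-axis (col 2 of R) = (0.8660,-0.5000,0.0000)
R[0][2] = 0.8660

0.866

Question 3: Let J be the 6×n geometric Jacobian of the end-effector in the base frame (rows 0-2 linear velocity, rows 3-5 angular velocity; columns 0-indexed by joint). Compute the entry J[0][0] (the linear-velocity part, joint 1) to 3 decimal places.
axis z_0 = ẑ; lever o_n−o_0 = (2.0000,3.4641,3.0000)
cross product → J_v[:, 0] = (-3.4641,2.0000,0.0000)
J_ω[:, 0] = z_0
entry J[0][0] = -3.4641

-3.464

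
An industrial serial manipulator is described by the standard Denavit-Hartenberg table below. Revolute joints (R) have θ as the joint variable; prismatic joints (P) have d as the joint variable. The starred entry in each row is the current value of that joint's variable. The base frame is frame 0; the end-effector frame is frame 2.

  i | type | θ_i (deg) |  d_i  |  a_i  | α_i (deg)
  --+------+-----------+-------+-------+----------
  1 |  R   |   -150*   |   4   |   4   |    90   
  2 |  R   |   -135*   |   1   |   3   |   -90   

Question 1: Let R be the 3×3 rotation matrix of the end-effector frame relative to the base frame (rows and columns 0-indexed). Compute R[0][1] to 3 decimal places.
0.500

End-effector y-axis (col 1 of R) = (0.5000,-0.8660,-0.0000)
R[0][1] = 0.5000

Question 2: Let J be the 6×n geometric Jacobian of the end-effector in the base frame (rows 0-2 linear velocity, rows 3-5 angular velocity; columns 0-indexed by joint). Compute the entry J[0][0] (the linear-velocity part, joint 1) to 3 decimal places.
0.073

axis z_0 = ẑ; lever o_n−o_0 = (-2.1270,-0.0733,1.8787)
cross product → J_v[:, 0] = (0.0733,-2.1270,0.0000)
J_ω[:, 0] = z_0
entry J[0][0] = 0.0733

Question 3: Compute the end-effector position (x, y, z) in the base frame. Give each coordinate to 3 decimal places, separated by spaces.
-2.127 -0.073 1.879

after link 1: o_1 = (-3.4641, -2.0000, 4.0000)
after link 2: o_2 = (-2.1270, -0.0733, 1.8787)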